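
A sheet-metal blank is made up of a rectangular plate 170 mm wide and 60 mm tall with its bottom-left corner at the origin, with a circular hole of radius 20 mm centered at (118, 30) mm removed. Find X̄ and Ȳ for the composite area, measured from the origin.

X̄ = 80.36 mm, Ȳ = 30.00 mm

plate: A = 170 × 60 = 10200.00, centroid at (85.00, 30.00).
hole: A = −π·20² = -1256.64, centroid at (118.00, 30.00).
ΣA = 8943.36 mm²
ΣAX̄ = (10200.00)(85.00) + (-1256.64)(118.00) = 718716.83 mm³
ΣAȲ = (10200.00)(30.00) + (-1256.64)(30.00) = 268300.89 mm³
X̄ = 718716.83 / 8943.36 = 80.36 mm
Ȳ = 268300.89 / 8943.36 = 30.00 mm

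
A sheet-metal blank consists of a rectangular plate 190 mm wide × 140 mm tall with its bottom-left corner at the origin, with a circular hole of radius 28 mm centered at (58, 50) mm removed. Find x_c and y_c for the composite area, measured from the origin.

plate: A = 190 × 140 = 26600.00, centroid at (95.00, 70.00).
hole: A = −π·28² = -2463.01, centroid at (58.00, 50.00).
ΣA = 24136.99 mm², ΣAx_c = 2384145.50 mm³, ΣAy_c = 1738849.57 mm³.
x_c = 2384145.50/24136.99 = 98.78 mm; y_c = 1738849.57/24136.99 = 72.04 mm.

x_c = 98.78 mm, y_c = 72.04 mm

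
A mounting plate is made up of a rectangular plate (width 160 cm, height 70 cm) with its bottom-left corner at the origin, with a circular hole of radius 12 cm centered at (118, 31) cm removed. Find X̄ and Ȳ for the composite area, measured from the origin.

X̄ = 78.40 cm, Ȳ = 35.17 cm

plate: A = 160 × 70 = 11200.00, centroid at (80.00, 35.00).
hole: A = −π·12² = -452.39, centroid at (118.00, 31.00).
ΣA = 10747.61 cm², ΣAX̄ = 842618.06 cm³, ΣAȲ = 377975.93 cm³.
X̄ = 842618.06/10747.61 = 78.40 cm; Ȳ = 377975.93/10747.61 = 35.17 cm.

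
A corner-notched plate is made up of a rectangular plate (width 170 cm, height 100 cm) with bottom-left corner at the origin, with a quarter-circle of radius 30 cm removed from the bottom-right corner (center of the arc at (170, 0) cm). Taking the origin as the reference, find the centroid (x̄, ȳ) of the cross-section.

plate: A = 170 × 100 = 17000.00, centroid at (85.00, 50.00).
removed quarter-circle: A = −¼π·30² = -706.86, centroid at (157.27, 12.73).
ΣA = 16293.14 cm²
ΣAx̄ = (17000.00)(85.00) + (-706.86)(157.27) = 1333834.08 cm³
ΣAȳ = (17000.00)(50.00) + (-706.86)(12.73) = 841000.00 cm³
x̄ = 1333834.08 / 16293.14 = 81.86 cm
ȳ = 841000.00 / 16293.14 = 51.62 cm

x̄ = 81.86 cm, ȳ = 51.62 cm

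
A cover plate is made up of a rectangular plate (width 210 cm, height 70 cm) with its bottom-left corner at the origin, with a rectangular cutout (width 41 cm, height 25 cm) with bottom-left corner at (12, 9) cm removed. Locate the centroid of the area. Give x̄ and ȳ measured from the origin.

Part | A | x̄ᵢ | ȳᵢ | A·x̄ᵢ | A·ȳᵢ
plate | 14700.00 | 105.00 | 35.00 | 1543500.00 | 514500.00
hole | -1025.00 | 32.50 | 21.50 | -33312.50 | -22037.50
Σ | 13675.00 |  |  | 1510187.50 | 492462.50
x̄ = 1510187.50 / 13675.00 = 110.43 cm
ȳ = 492462.50 / 13675.00 = 36.01 cm

x̄ = 110.43 cm, ȳ = 36.01 cm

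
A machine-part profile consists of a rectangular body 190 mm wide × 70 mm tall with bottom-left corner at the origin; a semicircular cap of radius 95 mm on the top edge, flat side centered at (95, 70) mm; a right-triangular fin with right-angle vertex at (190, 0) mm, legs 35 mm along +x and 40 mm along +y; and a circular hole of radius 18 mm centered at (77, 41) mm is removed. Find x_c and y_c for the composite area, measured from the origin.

rectangular body: A = 190 × 70 = 13300.00, centroid at (95.00, 35.00).
semicircular top: A = ½π·95² = 14176.44, centroid at (95.00, 110.32).
triangular fin: A = ½·35·40 = 700.00, centroid at (201.67, 13.33).
hole: A = −π·18² = -1017.88, centroid at (77.00, 41.00).
ΣA = 27158.56 mm²
ΣAx_c = (13300.00)(95.00) + (14176.44)(95.00) + (700.00)(201.67) + (-1017.88)(77.00) = 2673051.71 mm³
ΣAy_c = (13300.00)(35.00) + (14176.44)(110.32) + (700.00)(13.33) + (-1017.88)(41.00) = 1997034.33 mm³
x_c = 2673051.71 / 27158.56 = 98.42 mm
y_c = 1997034.33 / 27158.56 = 73.53 mm

x_c = 98.42 mm, y_c = 73.53 mm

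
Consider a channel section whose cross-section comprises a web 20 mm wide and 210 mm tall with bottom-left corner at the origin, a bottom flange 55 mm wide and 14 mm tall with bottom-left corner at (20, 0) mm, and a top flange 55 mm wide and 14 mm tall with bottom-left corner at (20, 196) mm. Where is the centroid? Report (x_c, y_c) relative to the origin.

x_c = 20.06 mm, y_c = 105.00 mm

web: A = 20 × 210 = 4200.00, centroid at (10.00, 105.00).
bottom flange: A = 55 × 14 = 770.00, centroid at (47.50, 7.00).
top flange: A = 55 × 14 = 770.00, centroid at (47.50, 203.00).
ΣA = 5740.00 mm²
ΣAx_c = (4200.00)(10.00) + (770.00)(47.50) + (770.00)(47.50) = 115150.00 mm³
ΣAy_c = (4200.00)(105.00) + (770.00)(7.00) + (770.00)(203.00) = 602700.00 mm³
x_c = 115150.00 / 5740.00 = 20.06 mm
y_c = 602700.00 / 5740.00 = 105.00 mm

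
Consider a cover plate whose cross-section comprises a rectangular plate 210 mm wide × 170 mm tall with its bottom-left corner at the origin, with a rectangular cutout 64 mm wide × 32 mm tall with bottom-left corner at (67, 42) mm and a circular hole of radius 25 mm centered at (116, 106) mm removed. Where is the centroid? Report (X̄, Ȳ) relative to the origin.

X̄ = 104.71 mm, Ȳ = 85.44 mm

plate: A = 210 × 170 = 35700.00, centroid at (105.00, 85.00).
hole 1: A = −(64 × 32) = -2048.00, centroid at (99.00, 58.00).
hole 2: A = −π·25² = -1963.50, centroid at (116.00, 106.00).
ΣA = 31688.50 mm²
ΣAX̄ = (35700.00)(105.00) + (-2048.00)(99.00) + (-1963.50)(116.00) = 3317982.53 mm³
ΣAȲ = (35700.00)(85.00) + (-2048.00)(58.00) + (-1963.50)(106.00) = 2707585.49 mm³
X̄ = 3317982.53 / 31688.50 = 104.71 mm
Ȳ = 2707585.49 / 31688.50 = 85.44 mm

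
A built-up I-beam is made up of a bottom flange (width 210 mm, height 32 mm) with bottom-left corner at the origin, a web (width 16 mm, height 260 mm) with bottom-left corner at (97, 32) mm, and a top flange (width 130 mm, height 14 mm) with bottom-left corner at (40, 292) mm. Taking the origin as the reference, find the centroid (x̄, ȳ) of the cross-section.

x̄ = 105.00 mm, ȳ = 104.38 mm

Part | A | x̄ᵢ | ȳᵢ | A·x̄ᵢ | A·ȳᵢ
bottom flange | 6720.00 | 105.00 | 16.00 | 705600.00 | 107520.00
web | 4160.00 | 105.00 | 162.00 | 436800.00 | 673920.00
top flange | 1820.00 | 105.00 | 299.00 | 191100.00 | 544180.00
Σ | 12700.00 |  |  | 1333500.00 | 1325620.00
x̄ = 1333500.00 / 12700.00 = 105.00 mm
ȳ = 1325620.00 / 12700.00 = 104.38 mm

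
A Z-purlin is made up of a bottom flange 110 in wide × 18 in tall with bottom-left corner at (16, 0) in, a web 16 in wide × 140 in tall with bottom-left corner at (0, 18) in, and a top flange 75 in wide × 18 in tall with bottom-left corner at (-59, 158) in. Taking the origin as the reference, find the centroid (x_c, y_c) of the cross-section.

bottom flange: A = 110 × 18 = 1980.00, centroid at (71.00, 9.00).
web: A = 16 × 140 = 2240.00, centroid at (8.00, 88.00).
top flange: A = 75 × 18 = 1350.00, centroid at (-21.50, 167.00).
ΣA = 5570.00 in²
ΣAx_c = (1980.00)(71.00) + (2240.00)(8.00) + (1350.00)(-21.50) = 129475.00 in³
ΣAy_c = (1980.00)(9.00) + (2240.00)(88.00) + (1350.00)(167.00) = 440390.00 in³
x_c = 129475.00 / 5570.00 = 23.25 in
y_c = 440390.00 / 5570.00 = 79.06 in

x_c = 23.25 in, y_c = 79.06 in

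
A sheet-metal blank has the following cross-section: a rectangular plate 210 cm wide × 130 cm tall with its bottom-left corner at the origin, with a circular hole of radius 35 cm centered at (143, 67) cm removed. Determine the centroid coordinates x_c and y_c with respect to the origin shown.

x_c = 98.76 cm, y_c = 64.67 cm

plate: A = 210 × 130 = 27300.00, centroid at (105.00, 65.00).
hole: A = −π·35² = -3848.45, centroid at (143.00, 67.00).
ΣA = 23451.55 cm²
ΣAx_c = (27300.00)(105.00) + (-3848.45)(143.00) = 2316171.51 cm³
ΣAy_c = (27300.00)(65.00) + (-3848.45)(67.00) = 1516653.78 cm³
x_c = 2316171.51 / 23451.55 = 98.76 cm
y_c = 1516653.78 / 23451.55 = 64.67 cm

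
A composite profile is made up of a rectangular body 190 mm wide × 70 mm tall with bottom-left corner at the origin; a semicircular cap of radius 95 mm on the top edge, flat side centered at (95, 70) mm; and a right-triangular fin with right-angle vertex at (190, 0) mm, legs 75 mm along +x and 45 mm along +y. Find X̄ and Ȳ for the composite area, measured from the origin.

X̄ = 101.94 mm, Ȳ = 70.46 mm

rectangular body: A = 190 × 70 = 13300.00, centroid at (95.00, 35.00).
semicircular top: A = ½π·95² = 14176.44, centroid at (95.00, 110.32).
triangular fin: A = ½·75·45 = 1687.50, centroid at (215.00, 15.00).
ΣA = 29163.94 mm², ΣAX̄ = 2973074.00 mm³, ΣAȲ = 2054746.41 mm³.
X̄ = 2973074.00/29163.94 = 101.94 mm; Ȳ = 2054746.41/29163.94 = 70.46 mm.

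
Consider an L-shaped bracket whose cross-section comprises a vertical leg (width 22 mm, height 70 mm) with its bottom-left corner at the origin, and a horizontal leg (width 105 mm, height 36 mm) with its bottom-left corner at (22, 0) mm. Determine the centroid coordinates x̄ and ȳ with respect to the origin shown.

x̄ = 56.12 mm, ȳ = 22.92 mm

vertical leg: A = 22 × 70 = 1540.00, centroid at (11.00, 35.00).
horizontal leg: A = 105 × 36 = 3780.00, centroid at (74.50, 18.00).
ΣA = 5320.00 mm²
ΣAx̄ = (1540.00)(11.00) + (3780.00)(74.50) = 298550.00 mm³
ΣAȳ = (1540.00)(35.00) + (3780.00)(18.00) = 121940.00 mm³
x̄ = 298550.00 / 5320.00 = 56.12 mm
ȳ = 121940.00 / 5320.00 = 22.92 mm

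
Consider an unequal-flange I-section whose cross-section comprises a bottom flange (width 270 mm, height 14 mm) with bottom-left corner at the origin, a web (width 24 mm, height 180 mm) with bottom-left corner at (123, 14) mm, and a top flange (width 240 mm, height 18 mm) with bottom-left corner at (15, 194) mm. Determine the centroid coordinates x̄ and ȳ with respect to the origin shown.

x̄ = 135.00 mm, ȳ = 108.91 mm

bottom flange: A = 270 × 14 = 3780.00, centroid at (135.00, 7.00).
web: A = 24 × 180 = 4320.00, centroid at (135.00, 104.00).
top flange: A = 240 × 18 = 4320.00, centroid at (135.00, 203.00).
ΣA = 12420.00 mm²
ΣAx̄ = (3780.00)(135.00) + (4320.00)(135.00) + (4320.00)(135.00) = 1676700.00 mm³
ΣAȳ = (3780.00)(7.00) + (4320.00)(104.00) + (4320.00)(203.00) = 1352700.00 mm³
x̄ = 1676700.00 / 12420.00 = 135.00 mm
ȳ = 1352700.00 / 12420.00 = 108.91 mm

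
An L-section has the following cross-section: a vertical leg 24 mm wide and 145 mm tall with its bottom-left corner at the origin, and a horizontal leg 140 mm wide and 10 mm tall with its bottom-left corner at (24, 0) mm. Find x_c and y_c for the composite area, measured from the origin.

x_c = 35.52 mm, y_c = 53.14 mm

vertical leg: A = 24 × 145 = 3480.00, centroid at (12.00, 72.50).
horizontal leg: A = 140 × 10 = 1400.00, centroid at (94.00, 5.00).
ΣA = 4880.00 mm², ΣAx_c = 173360.00 mm³, ΣAy_c = 259300.00 mm³.
x_c = 173360.00/4880.00 = 35.52 mm; y_c = 259300.00/4880.00 = 53.14 mm.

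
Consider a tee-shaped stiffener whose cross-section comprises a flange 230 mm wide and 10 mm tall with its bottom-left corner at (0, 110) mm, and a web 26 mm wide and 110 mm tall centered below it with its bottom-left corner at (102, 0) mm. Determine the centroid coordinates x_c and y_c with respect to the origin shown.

Part | A | x̄ᵢ | ȳᵢ | A·x̄ᵢ | A·ȳᵢ
web | 2860.00 | 115.00 | 55.00 | 328900.00 | 157300.00
flange | 2300.00 | 115.00 | 115.00 | 264500.00 | 264500.00
Σ | 5160.00 |  |  | 593400.00 | 421800.00
x_c = 593400.00 / 5160.00 = 115.00 mm
y_c = 421800.00 / 5160.00 = 81.74 mm

x_c = 115.00 mm, y_c = 81.74 mm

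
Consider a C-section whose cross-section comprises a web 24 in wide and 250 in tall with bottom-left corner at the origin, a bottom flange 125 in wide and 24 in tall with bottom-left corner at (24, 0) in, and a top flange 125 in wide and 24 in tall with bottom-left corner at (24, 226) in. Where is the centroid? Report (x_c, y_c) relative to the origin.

x_c = 49.25 in, y_c = 125.00 in

web: A = 24 × 250 = 6000.00, centroid at (12.00, 125.00).
bottom flange: A = 125 × 24 = 3000.00, centroid at (86.50, 12.00).
top flange: A = 125 × 24 = 3000.00, centroid at (86.50, 238.00).
ΣA = 12000.00 in², ΣAx_c = 591000.00 in³, ΣAy_c = 1500000.00 in³.
x_c = 591000.00/12000.00 = 49.25 in; y_c = 1500000.00/12000.00 = 125.00 in.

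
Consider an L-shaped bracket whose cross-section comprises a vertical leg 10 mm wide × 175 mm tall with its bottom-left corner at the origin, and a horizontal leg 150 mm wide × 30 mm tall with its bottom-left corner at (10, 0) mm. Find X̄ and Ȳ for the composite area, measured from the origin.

Part | A | x̄ᵢ | ȳᵢ | A·x̄ᵢ | A·ȳᵢ
vertical leg | 1750.00 | 5.00 | 87.50 | 8750.00 | 153125.00
horizontal leg | 4500.00 | 85.00 | 15.00 | 382500.00 | 67500.00
Σ | 6250.00 |  |  | 391250.00 | 220625.00
X̄ = 391250.00 / 6250.00 = 62.60 mm
Ȳ = 220625.00 / 6250.00 = 35.30 mm

X̄ = 62.60 mm, Ȳ = 35.30 mm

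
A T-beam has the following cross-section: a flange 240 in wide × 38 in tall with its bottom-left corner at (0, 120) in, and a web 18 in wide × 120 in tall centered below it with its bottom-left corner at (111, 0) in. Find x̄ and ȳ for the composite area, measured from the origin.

x̄ = 120.00 in, ȳ = 123.87 in

web: A = 18 × 120 = 2160.00, centroid at (120.00, 60.00).
flange: A = 240 × 38 = 9120.00, centroid at (120.00, 139.00).
ΣA = 11280.00 in²
ΣAx̄ = (2160.00)(120.00) + (9120.00)(120.00) = 1353600.00 in³
ΣAȳ = (2160.00)(60.00) + (9120.00)(139.00) = 1397280.00 in³
x̄ = 1353600.00 / 11280.00 = 120.00 in
ȳ = 1397280.00 / 11280.00 = 123.87 in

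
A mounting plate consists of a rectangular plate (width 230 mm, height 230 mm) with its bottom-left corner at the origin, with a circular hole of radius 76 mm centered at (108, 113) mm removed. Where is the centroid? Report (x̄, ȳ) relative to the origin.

Part | A | x̄ᵢ | ȳᵢ | A·x̄ᵢ | A·ȳᵢ
plate | 52900.00 | 115.00 | 115.00 | 6083500.00 | 6083500.00
hole | -18145.84 | 108.00 | 113.00 | -1959750.63 | -2050479.83
Σ | 34754.16 |  |  | 4123749.37 | 4033020.17
x̄ = 4123749.37 / 34754.16 = 118.65 mm
ȳ = 4033020.17 / 34754.16 = 116.04 mm

x̄ = 118.65 mm, ȳ = 116.04 mm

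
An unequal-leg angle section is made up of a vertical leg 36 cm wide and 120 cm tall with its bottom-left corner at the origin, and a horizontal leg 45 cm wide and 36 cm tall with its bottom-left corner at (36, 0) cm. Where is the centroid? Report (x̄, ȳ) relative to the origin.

x̄ = 29.05 cm, ȳ = 48.55 cm

Part | A | x̄ᵢ | ȳᵢ | A·x̄ᵢ | A·ȳᵢ
vertical leg | 4320.00 | 18.00 | 60.00 | 77760.00 | 259200.00
horizontal leg | 1620.00 | 58.50 | 18.00 | 94770.00 | 29160.00
Σ | 5940.00 |  |  | 172530.00 | 288360.00
x̄ = 172530.00 / 5940.00 = 29.05 cm
ȳ = 288360.00 / 5940.00 = 48.55 cm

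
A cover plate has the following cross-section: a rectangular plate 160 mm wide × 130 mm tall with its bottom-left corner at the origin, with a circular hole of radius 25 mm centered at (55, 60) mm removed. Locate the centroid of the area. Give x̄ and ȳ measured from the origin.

x̄ = 82.61 mm, ȳ = 65.52 mm

plate: A = 160 × 130 = 20800.00, centroid at (80.00, 65.00).
hole: A = −π·25² = -1963.50, centroid at (55.00, 60.00).
ΣA = 18836.50 mm², ΣAx̄ = 1556007.75 mm³, ΣAȳ = 1234190.28 mm³.
x̄ = 1556007.75/18836.50 = 82.61 mm; ȳ = 1234190.28/18836.50 = 65.52 mm.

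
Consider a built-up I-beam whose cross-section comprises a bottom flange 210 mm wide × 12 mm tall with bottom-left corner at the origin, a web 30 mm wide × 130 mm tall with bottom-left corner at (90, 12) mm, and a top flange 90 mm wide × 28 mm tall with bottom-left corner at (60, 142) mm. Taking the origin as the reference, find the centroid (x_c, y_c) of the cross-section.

Part | A | x̄ᵢ | ȳᵢ | A·x̄ᵢ | A·ȳᵢ
bottom flange | 2520.00 | 105.00 | 6.00 | 264600.00 | 15120.00
web | 3900.00 | 105.00 | 77.00 | 409500.00 | 300300.00
top flange | 2520.00 | 105.00 | 156.00 | 264600.00 | 393120.00
Σ | 8940.00 |  |  | 938700.00 | 708540.00
x_c = 938700.00 / 8940.00 = 105.00 mm
y_c = 708540.00 / 8940.00 = 79.26 mm

x_c = 105.00 mm, y_c = 79.26 mm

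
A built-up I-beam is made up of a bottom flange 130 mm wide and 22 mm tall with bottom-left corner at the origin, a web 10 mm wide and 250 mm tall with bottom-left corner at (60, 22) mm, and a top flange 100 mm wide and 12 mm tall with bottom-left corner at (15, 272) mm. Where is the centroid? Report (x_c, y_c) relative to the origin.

Part | A | x̄ᵢ | ȳᵢ | A·x̄ᵢ | A·ȳᵢ
bottom flange | 2860.00 | 65.00 | 11.00 | 185900.00 | 31460.00
web | 2500.00 | 65.00 | 147.00 | 162500.00 | 367500.00
top flange | 1200.00 | 65.00 | 278.00 | 78000.00 | 333600.00
Σ | 6560.00 |  |  | 426400.00 | 732560.00
x_c = 426400.00 / 6560.00 = 65.00 mm
y_c = 732560.00 / 6560.00 = 111.67 mm

x_c = 65.00 mm, y_c = 111.67 mm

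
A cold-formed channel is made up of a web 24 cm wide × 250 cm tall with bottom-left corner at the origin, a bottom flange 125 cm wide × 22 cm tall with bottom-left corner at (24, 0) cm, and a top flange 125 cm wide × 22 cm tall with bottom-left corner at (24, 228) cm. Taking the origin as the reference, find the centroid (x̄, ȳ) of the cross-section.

web: A = 24 × 250 = 6000.00, centroid at (12.00, 125.00).
bottom flange: A = 125 × 22 = 2750.00, centroid at (86.50, 11.00).
top flange: A = 125 × 22 = 2750.00, centroid at (86.50, 239.00).
ΣA = 11500.00 cm²
ΣAx̄ = (6000.00)(12.00) + (2750.00)(86.50) + (2750.00)(86.50) = 547750.00 cm³
ΣAȳ = (6000.00)(125.00) + (2750.00)(11.00) + (2750.00)(239.00) = 1437500.00 cm³
x̄ = 547750.00 / 11500.00 = 47.63 cm
ȳ = 1437500.00 / 11500.00 = 125.00 cm

x̄ = 47.63 cm, ȳ = 125.00 cm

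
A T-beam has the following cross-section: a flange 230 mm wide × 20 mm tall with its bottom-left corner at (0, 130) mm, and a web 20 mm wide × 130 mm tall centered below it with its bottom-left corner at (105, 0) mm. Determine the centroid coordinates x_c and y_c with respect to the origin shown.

web: A = 20 × 130 = 2600.00, centroid at (115.00, 65.00).
flange: A = 230 × 20 = 4600.00, centroid at (115.00, 140.00).
ΣA = 7200.00 mm²
ΣAx_c = (2600.00)(115.00) + (4600.00)(115.00) = 828000.00 mm³
ΣAy_c = (2600.00)(65.00) + (4600.00)(140.00) = 813000.00 mm³
x_c = 828000.00 / 7200.00 = 115.00 mm
y_c = 813000.00 / 7200.00 = 112.92 mm

x_c = 115.00 mm, y_c = 112.92 mm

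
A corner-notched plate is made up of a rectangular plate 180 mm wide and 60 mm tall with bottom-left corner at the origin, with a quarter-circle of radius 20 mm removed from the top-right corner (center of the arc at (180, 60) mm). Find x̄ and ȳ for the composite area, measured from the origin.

x̄ = 87.56 mm, ȳ = 29.36 mm

Part | A | x̄ᵢ | ȳᵢ | A·x̄ᵢ | A·ȳᵢ
plate | 10800.00 | 90.00 | 30.00 | 972000.00 | 324000.00
removed quarter-circle | -314.16 | 171.51 | 51.51 | -53882.00 | -16182.89
Σ | 10485.84 |  |  | 918118.00 | 307817.11
x̄ = 918118.00 / 10485.84 = 87.56 mm
ȳ = 307817.11 / 10485.84 = 29.36 mm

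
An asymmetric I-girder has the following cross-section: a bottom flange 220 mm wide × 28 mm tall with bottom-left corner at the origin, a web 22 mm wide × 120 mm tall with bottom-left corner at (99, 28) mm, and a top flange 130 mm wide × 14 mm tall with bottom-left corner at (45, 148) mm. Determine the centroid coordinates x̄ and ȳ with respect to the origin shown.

x̄ = 110.00 mm, ȳ = 56.56 mm

bottom flange: A = 220 × 28 = 6160.00, centroid at (110.00, 14.00).
web: A = 22 × 120 = 2640.00, centroid at (110.00, 88.00).
top flange: A = 130 × 14 = 1820.00, centroid at (110.00, 155.00).
ΣA = 10620.00 mm², ΣAx̄ = 1168200.00 mm³, ΣAȳ = 600660.00 mm³.
x̄ = 1168200.00/10620.00 = 110.00 mm; ȳ = 600660.00/10620.00 = 56.56 mm.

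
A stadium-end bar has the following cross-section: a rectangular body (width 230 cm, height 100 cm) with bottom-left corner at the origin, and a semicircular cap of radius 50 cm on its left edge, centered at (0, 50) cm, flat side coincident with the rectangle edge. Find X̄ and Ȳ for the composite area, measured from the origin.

X̄ = 95.13 cm, Ȳ = 50.00 cm

rectangular body: A = 230 × 100 = 23000.00, centroid at (115.00, 50.00).
semicircular end: A = ½π·50² = 3926.99, centroid at (-21.22, 50.00).
ΣA = 26926.99 cm²
ΣAX̄ = (23000.00)(115.00) + (3926.99)(-21.22) = 2561666.67 cm³
ΣAȲ = (23000.00)(50.00) + (3926.99)(50.00) = 1346349.54 cm³
X̄ = 2561666.67 / 26926.99 = 95.13 cm
Ȳ = 1346349.54 / 26926.99 = 50.00 cm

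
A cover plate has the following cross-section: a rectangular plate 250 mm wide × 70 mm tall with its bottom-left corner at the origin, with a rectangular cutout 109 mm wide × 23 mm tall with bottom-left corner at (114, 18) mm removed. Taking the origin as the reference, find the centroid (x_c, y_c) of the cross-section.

Part | A | x̄ᵢ | ȳᵢ | A·x̄ᵢ | A·ȳᵢ
plate | 17500.00 | 125.00 | 35.00 | 2187500.00 | 612500.00
hole | -2507.00 | 168.50 | 29.50 | -422429.50 | -73956.50
Σ | 14993.00 |  |  | 1765070.50 | 538543.50
x_c = 1765070.50 / 14993.00 = 117.73 mm
y_c = 538543.50 / 14993.00 = 35.92 mm

x_c = 117.73 mm, y_c = 35.92 mm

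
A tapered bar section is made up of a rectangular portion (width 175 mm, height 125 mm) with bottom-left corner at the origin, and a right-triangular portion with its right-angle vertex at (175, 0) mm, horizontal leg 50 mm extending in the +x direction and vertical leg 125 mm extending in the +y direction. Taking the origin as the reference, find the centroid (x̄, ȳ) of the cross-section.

Part | A | x̄ᵢ | ȳᵢ | A·x̄ᵢ | A·ȳᵢ
rectangular portion | 21875.00 | 87.50 | 62.50 | 1914062.50 | 1367187.50
triangular portion | 3125.00 | 191.67 | 41.67 | 598958.33 | 130208.33
Σ | 25000.00 |  |  | 2513020.83 | 1497395.83
x̄ = 2513020.83 / 25000.00 = 100.52 mm
ȳ = 1497395.83 / 25000.00 = 59.90 mm

x̄ = 100.52 mm, ȳ = 59.90 mm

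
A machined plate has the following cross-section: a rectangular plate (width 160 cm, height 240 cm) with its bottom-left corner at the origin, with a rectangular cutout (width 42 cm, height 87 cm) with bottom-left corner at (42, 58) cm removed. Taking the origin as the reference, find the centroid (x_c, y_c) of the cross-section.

x_c = 81.79 cm, y_c = 121.95 cm

Part | A | x̄ᵢ | ȳᵢ | A·x̄ᵢ | A·ȳᵢ
plate | 38400.00 | 80.00 | 120.00 | 3072000.00 | 4608000.00
hole | -3654.00 | 63.00 | 101.50 | -230202.00 | -370881.00
Σ | 34746.00 |  |  | 2841798.00 | 4237119.00
x_c = 2841798.00 / 34746.00 = 81.79 cm
y_c = 4237119.00 / 34746.00 = 121.95 cm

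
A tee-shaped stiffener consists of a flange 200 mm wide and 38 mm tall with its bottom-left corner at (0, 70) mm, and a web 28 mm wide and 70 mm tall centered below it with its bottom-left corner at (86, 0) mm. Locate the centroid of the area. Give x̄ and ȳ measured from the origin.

web: A = 28 × 70 = 1960.00, centroid at (100.00, 35.00).
flange: A = 200 × 38 = 7600.00, centroid at (100.00, 89.00).
ΣA = 9560.00 mm²
ΣAx̄ = (1960.00)(100.00) + (7600.00)(100.00) = 956000.00 mm³
ΣAȳ = (1960.00)(35.00) + (7600.00)(89.00) = 745000.00 mm³
x̄ = 956000.00 / 9560.00 = 100.00 mm
ȳ = 745000.00 / 9560.00 = 77.93 mm

x̄ = 100.00 mm, ȳ = 77.93 mm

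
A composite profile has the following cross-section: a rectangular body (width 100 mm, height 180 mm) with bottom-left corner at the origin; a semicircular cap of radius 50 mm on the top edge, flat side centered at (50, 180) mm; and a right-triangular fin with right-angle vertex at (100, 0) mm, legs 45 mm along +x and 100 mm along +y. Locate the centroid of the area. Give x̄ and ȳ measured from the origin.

rectangular body: A = 100 × 180 = 18000.00, centroid at (50.00, 90.00).
semicircular top: A = ½π·50² = 3926.99, centroid at (50.00, 201.22).
triangular fin: A = ½·45·100 = 2250.00, centroid at (115.00, 33.33).
ΣA = 24176.99 mm², ΣAx̄ = 1355099.54 mm³, ΣAȳ = 2485191.68 mm³.
x̄ = 1355099.54/24176.99 = 56.05 mm; ȳ = 2485191.68/24176.99 = 102.79 mm.

x̄ = 56.05 mm, ȳ = 102.79 mm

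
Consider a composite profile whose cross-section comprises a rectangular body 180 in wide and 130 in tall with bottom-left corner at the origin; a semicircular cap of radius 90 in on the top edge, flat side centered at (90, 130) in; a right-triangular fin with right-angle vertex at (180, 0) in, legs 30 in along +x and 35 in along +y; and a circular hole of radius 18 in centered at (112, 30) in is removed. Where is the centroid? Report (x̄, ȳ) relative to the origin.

x̄ = 90.84 in, ȳ = 102.07 in

rectangular body: A = 180 × 130 = 23400.00, centroid at (90.00, 65.00).
semicircular top: A = ½π·90² = 12723.45, centroid at (90.00, 168.20).
triangular fin: A = ½·30·35 = 525.00, centroid at (190.00, 11.67).
hole: A = −π·18² = -1017.88, centroid at (112.00, 30.00).
ΣA = 35630.57 in²
ΣAx̄ = (23400.00)(90.00) + (12723.45)(90.00) + (525.00)(190.00) + (-1017.88)(112.00) = 3236858.41 in³
ΣAȳ = (23400.00)(65.00) + (12723.45)(168.20) + (525.00)(11.67) + (-1017.88)(30.00) = 3636637.25 in³
x̄ = 3236858.41 / 35630.57 = 90.84 in
ȳ = 3636637.25 / 35630.57 = 102.07 in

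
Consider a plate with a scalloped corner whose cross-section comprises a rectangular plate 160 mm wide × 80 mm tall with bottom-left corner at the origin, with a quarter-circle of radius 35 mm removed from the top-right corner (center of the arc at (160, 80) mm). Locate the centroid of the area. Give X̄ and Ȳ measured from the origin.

Part | A | x̄ᵢ | ȳᵢ | A·x̄ᵢ | A·ȳᵢ
plate | 12800.00 | 80.00 | 40.00 | 1024000.00 | 512000.00
removed quarter-circle | -962.11 | 145.15 | 65.15 | -139646.37 | -62677.35
Σ | 11837.89 |  |  | 884353.63 | 449322.65
X̄ = 884353.63 / 11837.89 = 74.71 mm
Ȳ = 449322.65 / 11837.89 = 37.96 mm

X̄ = 74.71 mm, Ȳ = 37.96 mm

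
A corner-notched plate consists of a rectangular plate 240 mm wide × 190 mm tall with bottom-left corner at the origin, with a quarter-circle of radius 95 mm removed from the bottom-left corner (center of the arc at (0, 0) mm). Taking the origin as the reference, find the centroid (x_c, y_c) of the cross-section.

plate: A = 240 × 190 = 45600.00, centroid at (120.00, 95.00).
removed quarter-circle: A = −¼π·95² = -7088.22, centroid at (40.32, 40.32).
ΣA = 38511.78 mm², ΣAx_c = 5186208.33 mm³, ΣAy_c = 4046208.33 mm³.
x_c = 5186208.33/38511.78 = 134.67 mm; y_c = 4046208.33/38511.78 = 105.06 mm.

x_c = 134.67 mm, y_c = 105.06 mm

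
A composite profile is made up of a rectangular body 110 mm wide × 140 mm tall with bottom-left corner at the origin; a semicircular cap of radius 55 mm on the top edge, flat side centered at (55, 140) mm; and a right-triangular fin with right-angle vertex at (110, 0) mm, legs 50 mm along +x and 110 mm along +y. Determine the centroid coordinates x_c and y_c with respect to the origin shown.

rectangular body: A = 110 × 140 = 15400.00, centroid at (55.00, 70.00).
semicircular top: A = ½π·55² = 4751.66, centroid at (55.00, 163.34).
triangular fin: A = ½·50·110 = 2750.00, centroid at (126.67, 36.67).
ΣA = 22901.66 mm², ΣAx_c = 1456674.57 mm³, ΣAy_c = 1954982.24 mm³.
x_c = 1456674.57/22901.66 = 63.61 mm; y_c = 1954982.24/22901.66 = 85.36 mm.

x_c = 63.61 mm, y_c = 85.36 mm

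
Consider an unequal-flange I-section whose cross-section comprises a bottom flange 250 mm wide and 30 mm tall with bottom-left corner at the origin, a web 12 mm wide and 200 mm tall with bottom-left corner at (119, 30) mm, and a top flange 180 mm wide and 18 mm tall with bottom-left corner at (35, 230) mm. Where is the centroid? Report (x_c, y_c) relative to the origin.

bottom flange: A = 250 × 30 = 7500.00, centroid at (125.00, 15.00).
web: A = 12 × 200 = 2400.00, centroid at (125.00, 130.00).
top flange: A = 180 × 18 = 3240.00, centroid at (125.00, 239.00).
ΣA = 13140.00 mm²
ΣAx_c = (7500.00)(125.00) + (2400.00)(125.00) + (3240.00)(125.00) = 1642500.00 mm³
ΣAy_c = (7500.00)(15.00) + (2400.00)(130.00) + (3240.00)(239.00) = 1198860.00 mm³
x_c = 1642500.00 / 13140.00 = 125.00 mm
y_c = 1198860.00 / 13140.00 = 91.24 mm

x_c = 125.00 mm, y_c = 91.24 mm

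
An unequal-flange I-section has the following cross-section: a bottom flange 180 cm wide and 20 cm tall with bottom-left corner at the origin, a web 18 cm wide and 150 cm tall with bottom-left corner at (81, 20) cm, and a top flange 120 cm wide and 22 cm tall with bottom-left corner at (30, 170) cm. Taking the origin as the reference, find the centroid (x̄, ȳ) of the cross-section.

x̄ = 90.00 cm, ȳ = 86.17 cm

bottom flange: A = 180 × 20 = 3600.00, centroid at (90.00, 10.00).
web: A = 18 × 150 = 2700.00, centroid at (90.00, 95.00).
top flange: A = 120 × 22 = 2640.00, centroid at (90.00, 181.00).
ΣA = 8940.00 cm²
ΣAx̄ = (3600.00)(90.00) + (2700.00)(90.00) + (2640.00)(90.00) = 804600.00 cm³
ΣAȳ = (3600.00)(10.00) + (2700.00)(95.00) + (2640.00)(181.00) = 770340.00 cm³
x̄ = 804600.00 / 8940.00 = 90.00 cm
ȳ = 770340.00 / 8940.00 = 86.17 cm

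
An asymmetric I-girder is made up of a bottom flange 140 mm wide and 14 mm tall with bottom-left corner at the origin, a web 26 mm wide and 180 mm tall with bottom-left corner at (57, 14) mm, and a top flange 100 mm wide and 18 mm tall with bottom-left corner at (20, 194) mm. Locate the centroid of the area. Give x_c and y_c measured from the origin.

x_c = 70.00 mm, y_c = 102.59 mm

bottom flange: A = 140 × 14 = 1960.00, centroid at (70.00, 7.00).
web: A = 26 × 180 = 4680.00, centroid at (70.00, 104.00).
top flange: A = 100 × 18 = 1800.00, centroid at (70.00, 203.00).
ΣA = 8440.00 mm², ΣAx_c = 590800.00 mm³, ΣAy_c = 865840.00 mm³.
x_c = 590800.00/8440.00 = 70.00 mm; y_c = 865840.00/8440.00 = 102.59 mm.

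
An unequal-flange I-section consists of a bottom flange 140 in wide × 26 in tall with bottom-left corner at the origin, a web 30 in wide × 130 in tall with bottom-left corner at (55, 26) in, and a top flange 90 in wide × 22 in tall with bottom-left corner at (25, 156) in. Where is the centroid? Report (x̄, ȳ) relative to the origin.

bottom flange: A = 140 × 26 = 3640.00, centroid at (70.00, 13.00).
web: A = 30 × 130 = 3900.00, centroid at (70.00, 91.00).
top flange: A = 90 × 22 = 1980.00, centroid at (70.00, 167.00).
ΣA = 9520.00 in²
ΣAx̄ = (3640.00)(70.00) + (3900.00)(70.00) + (1980.00)(70.00) = 666400.00 in³
ΣAȳ = (3640.00)(13.00) + (3900.00)(91.00) + (1980.00)(167.00) = 732880.00 in³
x̄ = 666400.00 / 9520.00 = 70.00 in
ȳ = 732880.00 / 9520.00 = 76.98 in

x̄ = 70.00 in, ȳ = 76.98 in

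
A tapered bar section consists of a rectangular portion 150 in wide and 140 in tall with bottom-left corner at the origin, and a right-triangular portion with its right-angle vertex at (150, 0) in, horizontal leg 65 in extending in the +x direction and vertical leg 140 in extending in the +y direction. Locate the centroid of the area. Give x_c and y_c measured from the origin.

Part | A | x̄ᵢ | ȳᵢ | A·x̄ᵢ | A·ȳᵢ
rectangular portion | 21000.00 | 75.00 | 70.00 | 1575000.00 | 1470000.00
triangular portion | 4550.00 | 171.67 | 46.67 | 781083.33 | 212333.33
Σ | 25550.00 |  |  | 2356083.33 | 1682333.33
x_c = 2356083.33 / 25550.00 = 92.21 in
y_c = 1682333.33 / 25550.00 = 65.84 in

x_c = 92.21 in, y_c = 65.84 in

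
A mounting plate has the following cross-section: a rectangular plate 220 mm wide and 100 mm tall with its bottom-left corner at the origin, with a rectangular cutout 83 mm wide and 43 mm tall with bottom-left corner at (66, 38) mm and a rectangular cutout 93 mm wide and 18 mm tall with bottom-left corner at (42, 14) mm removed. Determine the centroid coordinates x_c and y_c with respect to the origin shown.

x_c = 112.68 mm, y_c = 50.67 mm

plate: A = 220 × 100 = 22000.00, centroid at (110.00, 50.00).
hole 1: A = −(83 × 43) = -3569.00, centroid at (107.50, 59.50).
hole 2: A = −(93 × 18) = -1674.00, centroid at (88.50, 23.00).
ΣA = 16757.00 mm², ΣAx_c = 1888183.50 mm³, ΣAy_c = 849142.50 mm³.
x_c = 1888183.50/16757.00 = 112.68 mm; y_c = 849142.50/16757.00 = 50.67 mm.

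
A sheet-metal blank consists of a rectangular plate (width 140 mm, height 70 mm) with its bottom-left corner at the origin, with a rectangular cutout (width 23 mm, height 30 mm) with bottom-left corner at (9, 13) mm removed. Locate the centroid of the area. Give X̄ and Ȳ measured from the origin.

X̄ = 73.75 mm, Ȳ = 35.53 mm

plate: A = 140 × 70 = 9800.00, centroid at (70.00, 35.00).
hole: A = −(23 × 30) = -690.00, centroid at (20.50, 28.00).
ΣA = 9110.00 mm², ΣAX̄ = 671855.00 mm³, ΣAȲ = 323680.00 mm³.
X̄ = 671855.00/9110.00 = 73.75 mm; Ȳ = 323680.00/9110.00 = 35.53 mm.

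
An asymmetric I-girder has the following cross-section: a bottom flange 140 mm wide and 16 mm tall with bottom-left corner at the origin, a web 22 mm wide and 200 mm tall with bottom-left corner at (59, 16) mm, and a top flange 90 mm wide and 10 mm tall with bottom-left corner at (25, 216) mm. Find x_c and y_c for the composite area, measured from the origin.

x_c = 70.00 mm, y_c = 96.45 mm

bottom flange: A = 140 × 16 = 2240.00, centroid at (70.00, 8.00).
web: A = 22 × 200 = 4400.00, centroid at (70.00, 116.00).
top flange: A = 90 × 10 = 900.00, centroid at (70.00, 221.00).
ΣA = 7540.00 mm²
ΣAx_c = (2240.00)(70.00) + (4400.00)(70.00) + (900.00)(70.00) = 527800.00 mm³
ΣAy_c = (2240.00)(8.00) + (4400.00)(116.00) + (900.00)(221.00) = 727220.00 mm³
x_c = 527800.00 / 7540.00 = 70.00 mm
y_c = 727220.00 / 7540.00 = 96.45 mm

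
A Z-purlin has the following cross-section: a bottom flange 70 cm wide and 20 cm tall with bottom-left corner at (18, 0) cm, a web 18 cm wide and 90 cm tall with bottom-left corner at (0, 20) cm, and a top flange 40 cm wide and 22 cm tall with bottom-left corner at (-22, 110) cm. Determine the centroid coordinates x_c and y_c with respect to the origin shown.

x_c = 22.31 cm, y_c = 57.89 cm

bottom flange: A = 70 × 20 = 1400.00, centroid at (53.00, 10.00).
web: A = 18 × 90 = 1620.00, centroid at (9.00, 65.00).
top flange: A = 40 × 22 = 880.00, centroid at (-2.00, 121.00).
ΣA = 3900.00 cm²
ΣAx_c = (1400.00)(53.00) + (1620.00)(9.00) + (880.00)(-2.00) = 87020.00 cm³
ΣAy_c = (1400.00)(10.00) + (1620.00)(65.00) + (880.00)(121.00) = 225780.00 cm³
x_c = 87020.00 / 3900.00 = 22.31 cm
y_c = 225780.00 / 3900.00 = 57.89 cm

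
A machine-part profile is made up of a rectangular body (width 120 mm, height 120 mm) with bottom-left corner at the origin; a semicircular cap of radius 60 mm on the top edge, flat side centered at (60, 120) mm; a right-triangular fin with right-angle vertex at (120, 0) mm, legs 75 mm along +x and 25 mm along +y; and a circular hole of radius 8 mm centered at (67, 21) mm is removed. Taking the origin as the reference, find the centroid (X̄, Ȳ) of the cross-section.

Part | A | x̄ᵢ | ȳᵢ | A·x̄ᵢ | A·ȳᵢ
rectangular body | 14400.00 | 60.00 | 60.00 | 864000.00 | 864000.00
semicircular top | 5654.87 | 60.00 | 145.46 | 339292.01 | 822584.01
triangular fin | 937.50 | 145.00 | 8.33 | 135937.50 | 7812.50
hole | -201.06 | 67.00 | 21.00 | -13471.15 | -4222.30
Σ | 20791.30 |  |  | 1325758.36 | 1690174.21
X̄ = 1325758.36 / 20791.30 = 63.77 mm
Ȳ = 1690174.21 / 20791.30 = 81.29 mm

X̄ = 63.77 mm, Ȳ = 81.29 mm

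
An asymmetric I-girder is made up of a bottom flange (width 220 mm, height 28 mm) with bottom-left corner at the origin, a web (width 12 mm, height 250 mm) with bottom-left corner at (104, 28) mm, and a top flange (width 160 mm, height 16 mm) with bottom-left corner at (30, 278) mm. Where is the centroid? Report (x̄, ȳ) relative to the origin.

bottom flange: A = 220 × 28 = 6160.00, centroid at (110.00, 14.00).
web: A = 12 × 250 = 3000.00, centroid at (110.00, 153.00).
top flange: A = 160 × 16 = 2560.00, centroid at (110.00, 286.00).
ΣA = 11720.00 mm²
ΣAx̄ = (6160.00)(110.00) + (3000.00)(110.00) + (2560.00)(110.00) = 1289200.00 mm³
ΣAȳ = (6160.00)(14.00) + (3000.00)(153.00) + (2560.00)(286.00) = 1277400.00 mm³
x̄ = 1289200.00 / 11720.00 = 110.00 mm
ȳ = 1277400.00 / 11720.00 = 108.99 mm

x̄ = 110.00 mm, ȳ = 108.99 mm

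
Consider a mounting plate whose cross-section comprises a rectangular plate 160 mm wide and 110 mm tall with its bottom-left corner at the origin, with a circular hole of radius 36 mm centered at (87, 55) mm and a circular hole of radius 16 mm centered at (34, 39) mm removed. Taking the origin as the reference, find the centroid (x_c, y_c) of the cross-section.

x_c = 80.67 mm, y_c = 56.01 mm

Part | A | x̄ᵢ | ȳᵢ | A·x̄ᵢ | A·ȳᵢ
plate | 17600.00 | 80.00 | 55.00 | 1408000.00 | 968000.00
hole 1 | -4071.50 | 87.00 | 55.00 | -354220.85 | -223932.72
hole 2 | -804.25 | 34.00 | 39.00 | -27344.42 | -31365.66
Σ | 12724.25 |  |  | 1026434.72 | 712701.61
x_c = 1026434.72 / 12724.25 = 80.67 mm
y_c = 712701.61 / 12724.25 = 56.01 mm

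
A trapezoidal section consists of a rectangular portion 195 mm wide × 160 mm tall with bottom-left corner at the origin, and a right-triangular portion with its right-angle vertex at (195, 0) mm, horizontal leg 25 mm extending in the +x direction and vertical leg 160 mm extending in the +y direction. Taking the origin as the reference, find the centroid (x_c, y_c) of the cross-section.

x_c = 103.88 mm, y_c = 78.39 mm

rectangular portion: A = 195 × 160 = 31200.00, centroid at (97.50, 80.00).
triangular portion: A = ½·25·160 = 2000.00, centroid at (203.33, 53.33).
ΣA = 33200.00 mm², ΣAx_c = 3448666.67 mm³, ΣAy_c = 2602666.67 mm³.
x_c = 3448666.67/33200.00 = 103.88 mm; y_c = 2602666.67/33200.00 = 78.39 mm.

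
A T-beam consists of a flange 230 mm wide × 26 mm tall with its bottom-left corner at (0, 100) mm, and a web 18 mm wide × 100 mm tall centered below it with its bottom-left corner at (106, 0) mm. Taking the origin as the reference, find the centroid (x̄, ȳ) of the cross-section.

web: A = 18 × 100 = 1800.00, centroid at (115.00, 50.00).
flange: A = 230 × 26 = 5980.00, centroid at (115.00, 113.00).
ΣA = 7780.00 mm²
ΣAx̄ = (1800.00)(115.00) + (5980.00)(115.00) = 894700.00 mm³
ΣAȳ = (1800.00)(50.00) + (5980.00)(113.00) = 765740.00 mm³
x̄ = 894700.00 / 7780.00 = 115.00 mm
ȳ = 765740.00 / 7780.00 = 98.42 mm

x̄ = 115.00 mm, ȳ = 98.42 mm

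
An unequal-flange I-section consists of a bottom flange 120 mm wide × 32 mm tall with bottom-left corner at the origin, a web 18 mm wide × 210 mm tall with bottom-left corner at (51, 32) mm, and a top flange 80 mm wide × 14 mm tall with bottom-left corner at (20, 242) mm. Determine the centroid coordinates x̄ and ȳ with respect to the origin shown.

x̄ = 60.00 mm, ȳ = 98.19 mm

bottom flange: A = 120 × 32 = 3840.00, centroid at (60.00, 16.00).
web: A = 18 × 210 = 3780.00, centroid at (60.00, 137.00).
top flange: A = 80 × 14 = 1120.00, centroid at (60.00, 249.00).
ΣA = 8740.00 mm²
ΣAx̄ = (3840.00)(60.00) + (3780.00)(60.00) + (1120.00)(60.00) = 524400.00 mm³
ΣAȳ = (3840.00)(16.00) + (3780.00)(137.00) + (1120.00)(249.00) = 858180.00 mm³
x̄ = 524400.00 / 8740.00 = 60.00 mm
ȳ = 858180.00 / 8740.00 = 98.19 mm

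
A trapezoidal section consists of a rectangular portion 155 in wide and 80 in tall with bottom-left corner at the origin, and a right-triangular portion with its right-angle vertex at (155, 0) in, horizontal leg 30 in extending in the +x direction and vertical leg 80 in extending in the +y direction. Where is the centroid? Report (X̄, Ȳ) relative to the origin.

rectangular portion: A = 155 × 80 = 12400.00, centroid at (77.50, 40.00).
triangular portion: A = ½·30·80 = 1200.00, centroid at (165.00, 26.67).
ΣA = 13600.00 in², ΣAX̄ = 1159000.00 in³, ΣAȲ = 528000.00 in³.
X̄ = 1159000.00/13600.00 = 85.22 in; Ȳ = 528000.00/13600.00 = 38.82 in.

X̄ = 85.22 in, Ȳ = 38.82 in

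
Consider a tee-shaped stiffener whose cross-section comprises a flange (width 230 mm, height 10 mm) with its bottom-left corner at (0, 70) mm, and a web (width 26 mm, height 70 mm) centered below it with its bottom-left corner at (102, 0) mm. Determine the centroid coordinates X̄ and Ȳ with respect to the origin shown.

Part | A | x̄ᵢ | ȳᵢ | A·x̄ᵢ | A·ȳᵢ
web | 1820.00 | 115.00 | 35.00 | 209300.00 | 63700.00
flange | 2300.00 | 115.00 | 75.00 | 264500.00 | 172500.00
Σ | 4120.00 |  |  | 473800.00 | 236200.00
X̄ = 473800.00 / 4120.00 = 115.00 mm
Ȳ = 236200.00 / 4120.00 = 57.33 mm

X̄ = 115.00 mm, Ȳ = 57.33 mm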